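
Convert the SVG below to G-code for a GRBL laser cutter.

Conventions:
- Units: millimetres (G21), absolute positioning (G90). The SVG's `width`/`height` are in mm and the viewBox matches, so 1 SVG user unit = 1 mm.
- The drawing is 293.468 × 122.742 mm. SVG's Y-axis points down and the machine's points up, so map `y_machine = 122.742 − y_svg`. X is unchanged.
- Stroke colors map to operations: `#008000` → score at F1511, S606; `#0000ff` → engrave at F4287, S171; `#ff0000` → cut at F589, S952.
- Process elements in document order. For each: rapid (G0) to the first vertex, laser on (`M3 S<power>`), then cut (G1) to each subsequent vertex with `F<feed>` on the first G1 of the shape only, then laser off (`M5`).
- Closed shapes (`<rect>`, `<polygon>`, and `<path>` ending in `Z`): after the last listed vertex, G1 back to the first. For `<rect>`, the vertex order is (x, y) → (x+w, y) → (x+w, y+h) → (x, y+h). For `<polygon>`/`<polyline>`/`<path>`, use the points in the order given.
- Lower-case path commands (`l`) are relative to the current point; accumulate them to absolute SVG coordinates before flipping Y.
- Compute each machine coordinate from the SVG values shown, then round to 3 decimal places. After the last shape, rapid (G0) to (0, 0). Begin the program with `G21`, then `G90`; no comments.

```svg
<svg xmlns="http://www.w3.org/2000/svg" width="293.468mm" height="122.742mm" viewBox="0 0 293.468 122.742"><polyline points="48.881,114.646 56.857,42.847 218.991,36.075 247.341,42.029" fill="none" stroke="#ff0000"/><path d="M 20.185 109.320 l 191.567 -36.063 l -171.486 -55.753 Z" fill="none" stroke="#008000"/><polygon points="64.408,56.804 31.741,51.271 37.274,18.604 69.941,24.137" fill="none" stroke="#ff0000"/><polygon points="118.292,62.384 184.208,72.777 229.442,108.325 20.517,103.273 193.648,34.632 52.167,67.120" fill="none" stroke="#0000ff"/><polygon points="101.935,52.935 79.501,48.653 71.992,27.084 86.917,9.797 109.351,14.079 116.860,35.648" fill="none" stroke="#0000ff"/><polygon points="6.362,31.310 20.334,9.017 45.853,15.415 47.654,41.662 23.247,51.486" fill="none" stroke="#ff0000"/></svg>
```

G21
G90
G0 X48.881 Y8.096
M3 S952
G1 X56.857 Y79.895 F589
G1 X218.991 Y86.667
G1 X247.341 Y80.713
M5
G0 X20.185 Y13.422
M3 S606
G1 X211.752 Y49.485 F1511
G1 X40.266 Y105.238
G1 X20.185 Y13.422
M5
G0 X64.408 Y65.938
M3 S952
G1 X31.741 Y71.471 F589
G1 X37.274 Y104.138
G1 X69.941 Y98.605
G1 X64.408 Y65.938
M5
G0 X118.292 Y60.358
M3 S171
G1 X184.208 Y49.965 F4287
G1 X229.442 Y14.417
G1 X20.517 Y19.469
G1 X193.648 Y88.110
G1 X52.167 Y55.622
G1 X118.292 Y60.358
M5
G0 X101.935 Y69.807
M3 S171
G1 X79.501 Y74.089 F4287
G1 X71.992 Y95.658
G1 X86.917 Y112.945
G1 X109.351 Y108.663
G1 X116.860 Y87.094
G1 X101.935 Y69.807
M5
G0 X6.362 Y91.432
M3 S952
G1 X20.334 Y113.725 F589
G1 X45.853 Y107.327
G1 X47.654 Y81.080
G1 X23.247 Y71.256
G1 X6.362 Y91.432
M5
G0 X0.000 Y0.000

viewBox `0 0 293.468 122.742` with mm width/height → 1 unit = 1 mm. Flip: y_m = 122.742 − y_svg.

**Shape 1** — `<polyline>` open polyline, stroke `#ff0000` → cut (S952, F589). Machine vertices: (48.881,8.096) → (56.857,79.895) → (218.991,86.667) → (247.341,80.713). Open path.

**Shape 2** — `<path>` closed polygon, stroke `#008000` → score (S606, F1511). Machine vertices: (20.185,13.422) → (211.752,49.485) → (40.266,105.238) → (20.185,13.422). Closed: final G1 returns to the first vertex.

**Shape 3** — `<polygon>` regular polygon, stroke `#ff0000` → cut (S952, F589). Machine vertices: (64.408,65.938) → (31.741,71.471) → (37.274,104.138) → (69.941,98.605) → (64.408,65.938). Closed: final G1 returns to the first vertex.

**Shape 4** — `<polygon>` closed polygon, stroke `#0000ff` → engrave (S171, F4287). Machine vertices: (118.292,60.358) → (184.208,49.965) → (229.442,14.417) → (20.517,19.469) → (193.648,88.110) → (52.167,55.622) → (118.292,60.358). Closed: final G1 returns to the first vertex.

**Shape 5** — `<polygon>` regular polygon, stroke `#0000ff` → engrave (S171, F4287). Machine vertices: (101.935,69.807) → (79.501,74.089) → (71.992,95.658) → (86.917,112.945) → (109.351,108.663) → (116.860,87.094) → (101.935,69.807). Closed: final G1 returns to the first vertex.

**Shape 6** — `<polygon>` regular polygon, stroke `#ff0000` → cut (S952, F589). Machine vertices: (6.362,91.432) → (20.334,113.725) → (45.853,107.327) → (47.654,81.080) → (23.247,71.256) → (6.362,91.432). Closed: final G1 returns to the first vertex.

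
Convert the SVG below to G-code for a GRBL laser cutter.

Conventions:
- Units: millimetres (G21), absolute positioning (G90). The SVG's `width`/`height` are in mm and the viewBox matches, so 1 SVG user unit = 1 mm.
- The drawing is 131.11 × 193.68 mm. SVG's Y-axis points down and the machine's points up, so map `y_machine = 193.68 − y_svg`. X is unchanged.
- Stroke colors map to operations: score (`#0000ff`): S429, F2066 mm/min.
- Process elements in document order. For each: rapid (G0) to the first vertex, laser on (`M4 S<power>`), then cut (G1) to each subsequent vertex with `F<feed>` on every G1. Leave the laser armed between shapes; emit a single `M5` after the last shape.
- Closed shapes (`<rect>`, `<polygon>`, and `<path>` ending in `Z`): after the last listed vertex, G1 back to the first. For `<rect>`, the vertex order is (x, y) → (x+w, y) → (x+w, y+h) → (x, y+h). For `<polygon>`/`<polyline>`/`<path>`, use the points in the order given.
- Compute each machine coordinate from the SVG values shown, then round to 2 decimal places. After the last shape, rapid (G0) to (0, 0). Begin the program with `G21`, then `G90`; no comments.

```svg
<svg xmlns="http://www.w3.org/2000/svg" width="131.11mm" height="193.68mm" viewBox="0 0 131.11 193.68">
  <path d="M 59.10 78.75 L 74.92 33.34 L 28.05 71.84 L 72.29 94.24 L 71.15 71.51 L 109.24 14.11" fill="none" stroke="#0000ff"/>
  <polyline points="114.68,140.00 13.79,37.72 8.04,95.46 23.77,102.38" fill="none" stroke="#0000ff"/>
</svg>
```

Since the viewBox matches the mm dimensions, user units are millimetres directly. The only transform is the Y-flip y_m = 193.68 − y_svg.

Shape 1 is a open polyline drawn with `<path>`. Its stroke #0000ff means score at S429, F2066. After flipping Y the toolpath is (59.10,114.93) → (74.92,160.34) → (28.05,121.84) → (72.29,99.44) → (71.15,122.17) → (109.24,179.57).

Shape 2 is a open polyline drawn with `<polyline>`. Its stroke #0000ff means score at S429, F2066. After flipping Y the toolpath is (114.68,53.68) → (13.79,155.96) → (8.04,98.22) → (23.77,91.30).

G21
G90
G0 X59.10 Y114.93
M4 S429
G1 X74.92 Y160.34 F2066
G1 X28.05 Y121.84 F2066
G1 X72.29 Y99.44 F2066
G1 X71.15 Y122.17 F2066
G1 X109.24 Y179.57 F2066
G0 X114.68 Y53.68
M4 S429
G1 X13.79 Y155.96 F2066
G1 X8.04 Y98.22 F2066
G1 X23.77 Y91.30 F2066
M5
G0 X0.00 Y0.00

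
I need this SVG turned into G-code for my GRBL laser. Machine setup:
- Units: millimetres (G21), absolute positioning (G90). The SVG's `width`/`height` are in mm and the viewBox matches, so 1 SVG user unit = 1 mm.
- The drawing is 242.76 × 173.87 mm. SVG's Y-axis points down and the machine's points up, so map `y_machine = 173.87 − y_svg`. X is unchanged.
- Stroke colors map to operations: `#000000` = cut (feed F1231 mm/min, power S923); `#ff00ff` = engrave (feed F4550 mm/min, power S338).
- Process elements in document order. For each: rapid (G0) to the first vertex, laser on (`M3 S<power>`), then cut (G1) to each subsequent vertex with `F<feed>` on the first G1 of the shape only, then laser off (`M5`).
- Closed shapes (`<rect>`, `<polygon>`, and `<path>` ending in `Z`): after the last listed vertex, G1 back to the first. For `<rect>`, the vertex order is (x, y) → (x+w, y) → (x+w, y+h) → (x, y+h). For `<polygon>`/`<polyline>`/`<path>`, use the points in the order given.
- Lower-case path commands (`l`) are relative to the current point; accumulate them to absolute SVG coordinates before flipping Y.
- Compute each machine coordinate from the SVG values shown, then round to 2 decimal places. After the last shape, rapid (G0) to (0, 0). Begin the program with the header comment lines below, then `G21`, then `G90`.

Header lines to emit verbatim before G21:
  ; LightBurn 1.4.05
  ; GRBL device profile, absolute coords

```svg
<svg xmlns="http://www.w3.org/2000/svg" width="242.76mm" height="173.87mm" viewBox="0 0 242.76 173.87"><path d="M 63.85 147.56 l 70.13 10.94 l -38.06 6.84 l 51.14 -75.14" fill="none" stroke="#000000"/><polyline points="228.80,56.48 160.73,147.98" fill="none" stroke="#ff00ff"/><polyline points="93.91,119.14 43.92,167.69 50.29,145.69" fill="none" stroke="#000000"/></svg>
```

; LightBurn 1.4.05
; GRBL device profile, absolute coords
G21
G90
G0 X63.85 Y26.31
M3 S923
G1 X133.98 Y15.37 F1231
G1 X95.92 Y8.53
G1 X147.06 Y83.67
M5
G0 X228.80 Y117.39
M3 S338
G1 X160.73 Y25.89 F4550
M5
G0 X93.91 Y54.73
M3 S923
G1 X43.92 Y6.18 F1231
G1 X50.29 Y28.18
M5
G0 X0.00 Y0.00

Since the viewBox matches the mm dimensions, user units are millimetres directly. The only transform is the Y-flip y_m = 173.87 − y_svg.

Shape 1 is a open polyline drawn with `<path>`. Its stroke #000000 means cut at S923, F1231. After flipping Y the toolpath is (63.85,26.31) → (133.98,15.37) → (95.92,8.53) → (147.06,83.67).

Shape 2 is a line segment drawn with `<polyline>`. Its stroke #ff00ff means engrave at S338, F4550. After flipping Y the toolpath is (228.80,117.39) → (160.73,25.89).

Shape 3 is a open polyline drawn with `<polyline>`. Its stroke #000000 means cut at S923, F1231. After flipping Y the toolpath is (93.91,54.73) → (43.92,6.18) → (50.29,28.18).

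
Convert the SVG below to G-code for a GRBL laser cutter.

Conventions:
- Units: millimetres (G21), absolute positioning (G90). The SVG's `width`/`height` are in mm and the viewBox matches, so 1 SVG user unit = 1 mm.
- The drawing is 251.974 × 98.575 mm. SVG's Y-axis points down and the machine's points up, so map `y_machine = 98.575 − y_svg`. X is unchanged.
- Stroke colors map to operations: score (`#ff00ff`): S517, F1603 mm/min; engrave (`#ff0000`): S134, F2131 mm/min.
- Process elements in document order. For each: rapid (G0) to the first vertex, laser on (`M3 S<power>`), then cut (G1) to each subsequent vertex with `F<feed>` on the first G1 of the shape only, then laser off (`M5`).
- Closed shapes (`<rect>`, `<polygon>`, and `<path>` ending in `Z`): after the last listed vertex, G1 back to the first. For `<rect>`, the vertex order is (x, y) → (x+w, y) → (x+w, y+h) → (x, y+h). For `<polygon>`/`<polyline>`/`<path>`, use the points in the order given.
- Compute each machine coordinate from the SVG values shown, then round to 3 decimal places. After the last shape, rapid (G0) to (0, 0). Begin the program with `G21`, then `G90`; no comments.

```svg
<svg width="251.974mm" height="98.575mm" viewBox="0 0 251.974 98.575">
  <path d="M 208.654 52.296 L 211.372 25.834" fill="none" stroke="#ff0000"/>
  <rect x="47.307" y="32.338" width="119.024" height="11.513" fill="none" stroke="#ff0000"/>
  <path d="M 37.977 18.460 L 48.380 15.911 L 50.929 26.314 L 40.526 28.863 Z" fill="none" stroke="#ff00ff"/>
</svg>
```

G21
G90
G0 X208.654 Y46.279
M3 S134
G1 X211.372 Y72.741 F2131
M5
G0 X47.307 Y66.237
M3 S134
G1 X166.331 Y66.237 F2131
G1 X166.331 Y54.724
G1 X47.307 Y54.724
G1 X47.307 Y66.237
M5
G0 X37.977 Y80.115
M3 S517
G1 X48.380 Y82.664 F1603
G1 X50.929 Y72.261
G1 X40.526 Y69.712
G1 X37.977 Y80.115
M5
G0 X0.000 Y0.000

1 u = 1 mm; y_m = 98.575 − y.

[1] `<path>` line segment, #ff0000→engrave S134 F2131: (208.654,46.279) → (211.372,72.741)

[2] `<rect>` rectangle, #ff0000→engrave S134 F2131: (47.307,66.237) → (166.331,66.237) → (166.331,54.724) → (47.307,54.724) → (47.307,66.237) (closed)

[3] `<path>` regular polygon, #ff00ff→score S517 F1603: (37.977,80.115) → (48.380,82.664) → (50.929,72.261) → (40.526,69.712) → (37.977,80.115) (closed)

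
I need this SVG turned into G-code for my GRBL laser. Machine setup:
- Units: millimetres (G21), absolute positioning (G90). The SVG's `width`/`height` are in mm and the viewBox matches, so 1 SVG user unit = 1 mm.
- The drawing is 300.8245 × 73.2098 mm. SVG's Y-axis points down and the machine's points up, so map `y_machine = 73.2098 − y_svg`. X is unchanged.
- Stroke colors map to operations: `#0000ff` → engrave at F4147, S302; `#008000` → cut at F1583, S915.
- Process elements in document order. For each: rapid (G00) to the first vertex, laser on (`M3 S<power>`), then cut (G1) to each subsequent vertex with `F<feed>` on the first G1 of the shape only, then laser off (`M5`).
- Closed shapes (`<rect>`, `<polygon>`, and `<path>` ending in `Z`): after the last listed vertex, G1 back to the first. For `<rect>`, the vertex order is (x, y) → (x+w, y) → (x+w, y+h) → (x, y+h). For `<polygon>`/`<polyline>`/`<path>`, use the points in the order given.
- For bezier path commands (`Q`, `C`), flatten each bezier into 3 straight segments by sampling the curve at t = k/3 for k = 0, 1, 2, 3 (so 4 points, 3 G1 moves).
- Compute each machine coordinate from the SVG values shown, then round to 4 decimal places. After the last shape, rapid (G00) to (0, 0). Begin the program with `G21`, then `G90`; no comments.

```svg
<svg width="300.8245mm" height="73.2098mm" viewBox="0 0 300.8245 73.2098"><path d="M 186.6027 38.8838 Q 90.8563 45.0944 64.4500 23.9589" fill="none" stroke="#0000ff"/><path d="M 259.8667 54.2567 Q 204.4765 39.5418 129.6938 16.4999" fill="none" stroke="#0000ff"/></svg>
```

G21
G90
G00 X186.6027 Y34.3260
M3 S302
G1 X130.4762 Y33.2241 F4147
G1 X89.7587 Y38.1990
G1 X64.4500 Y49.2509
M5
G00 X259.8667 Y18.9531
M3 S302
G1 X220.7852 Y29.6883 F4147
G1 X177.3942 Y42.2739
G1 X129.6938 Y56.7099
M5
G00 X0.0000 Y0.0000

1 u = 1 mm; y_m = 73.2098 − y.

[1] `<path>` quadratic bezier, #0000ff→engrave S302 F4147: (186.6027,34.3260) → (130.4762,33.2241) → (89.7587,38.1990) → (64.4500,49.2509)

[2] `<path>` quadratic bezier, #0000ff→engrave S302 F4147: (259.8667,18.9531) → (220.7852,29.6883) → (177.3942,42.2739) → (129.6938,56.7099)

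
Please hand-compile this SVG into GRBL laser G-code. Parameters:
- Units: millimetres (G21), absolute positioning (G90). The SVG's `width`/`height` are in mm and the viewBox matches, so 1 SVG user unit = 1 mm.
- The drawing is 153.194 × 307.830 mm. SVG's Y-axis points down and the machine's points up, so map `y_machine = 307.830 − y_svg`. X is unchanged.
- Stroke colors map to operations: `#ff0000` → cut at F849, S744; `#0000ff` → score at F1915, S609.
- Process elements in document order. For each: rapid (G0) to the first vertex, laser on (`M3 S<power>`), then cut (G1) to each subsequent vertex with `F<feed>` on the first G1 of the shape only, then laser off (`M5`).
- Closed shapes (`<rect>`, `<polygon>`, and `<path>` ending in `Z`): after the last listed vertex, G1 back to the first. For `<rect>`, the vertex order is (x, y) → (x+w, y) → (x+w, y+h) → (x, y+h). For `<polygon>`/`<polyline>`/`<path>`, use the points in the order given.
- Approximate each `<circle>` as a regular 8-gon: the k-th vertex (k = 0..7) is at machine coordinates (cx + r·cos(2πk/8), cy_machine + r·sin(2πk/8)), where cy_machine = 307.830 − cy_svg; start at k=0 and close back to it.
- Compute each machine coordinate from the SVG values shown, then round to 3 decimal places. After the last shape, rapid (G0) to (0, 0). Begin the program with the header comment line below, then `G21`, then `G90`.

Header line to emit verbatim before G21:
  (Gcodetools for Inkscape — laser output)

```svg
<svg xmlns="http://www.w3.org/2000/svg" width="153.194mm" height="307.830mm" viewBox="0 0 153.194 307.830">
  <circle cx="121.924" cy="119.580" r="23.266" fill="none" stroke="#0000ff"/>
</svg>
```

(Gcodetools for Inkscape — laser output)
G21
G90
G0 X145.190 Y188.250
M3 S609
G1 X138.376 Y204.702 F1915
G1 X121.924 Y211.516
G1 X105.472 Y204.702
G1 X98.658 Y188.250
G1 X105.472 Y171.798
G1 X121.924 Y164.984
G1 X138.376 Y171.798
G1 X145.190 Y188.250
M5
G0 X0.000 Y0.000

viewBox `0 0 153.194 307.830` with mm width/height → 1 unit = 1 mm. Flip: y_m = 307.830 − y_svg.

**Shape 1** — `<circle>` circle, stroke `#0000ff` → score (S609, F1915). Machine vertices: (145.190,188.250) → (138.376,204.702) → (121.924,211.516) → (105.472,204.702) → (98.658,188.250) → (105.472,171.798) → (121.924,164.984) → (138.376,171.798) → (145.190,188.250). Closed: final G1 returns to the first vertex.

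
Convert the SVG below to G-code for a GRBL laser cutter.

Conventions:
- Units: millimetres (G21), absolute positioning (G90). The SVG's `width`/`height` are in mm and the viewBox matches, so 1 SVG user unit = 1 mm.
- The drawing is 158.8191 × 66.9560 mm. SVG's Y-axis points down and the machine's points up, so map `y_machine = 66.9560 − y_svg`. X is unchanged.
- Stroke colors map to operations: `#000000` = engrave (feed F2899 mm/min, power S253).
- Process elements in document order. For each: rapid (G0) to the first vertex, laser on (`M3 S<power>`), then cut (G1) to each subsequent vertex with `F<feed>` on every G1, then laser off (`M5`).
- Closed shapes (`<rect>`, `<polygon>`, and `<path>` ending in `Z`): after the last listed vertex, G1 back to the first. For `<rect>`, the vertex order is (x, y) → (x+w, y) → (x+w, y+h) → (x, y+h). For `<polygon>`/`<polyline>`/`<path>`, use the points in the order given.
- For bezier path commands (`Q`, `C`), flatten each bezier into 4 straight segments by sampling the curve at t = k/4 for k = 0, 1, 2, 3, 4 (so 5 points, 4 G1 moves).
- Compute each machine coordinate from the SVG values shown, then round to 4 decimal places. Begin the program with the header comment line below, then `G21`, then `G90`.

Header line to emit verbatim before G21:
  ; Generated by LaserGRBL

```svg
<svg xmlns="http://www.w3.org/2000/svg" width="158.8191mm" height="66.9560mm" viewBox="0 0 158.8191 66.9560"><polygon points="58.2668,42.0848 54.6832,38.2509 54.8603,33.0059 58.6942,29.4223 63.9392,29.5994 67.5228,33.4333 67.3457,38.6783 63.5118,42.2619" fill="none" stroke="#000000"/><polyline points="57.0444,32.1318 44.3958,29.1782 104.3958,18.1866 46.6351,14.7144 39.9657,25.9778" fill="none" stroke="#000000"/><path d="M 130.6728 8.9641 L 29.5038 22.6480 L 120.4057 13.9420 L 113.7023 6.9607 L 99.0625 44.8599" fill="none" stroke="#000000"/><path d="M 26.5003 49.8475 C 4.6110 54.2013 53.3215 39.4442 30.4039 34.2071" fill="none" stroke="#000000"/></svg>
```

; Generated by LaserGRBL
G21
G90
G0 X58.2668 Y24.8712
M3 S253
G1 X54.6832 Y28.7051 F2899
G1 X54.8603 Y33.9501 F2899
G1 X58.6942 Y37.5337 F2899
G1 X63.9392 Y37.3566 F2899
G1 X67.5228 Y33.5227 F2899
G1 X67.3457 Y28.2777 F2899
G1 X63.5118 Y24.6941 F2899
G1 X58.2668 Y24.8712 F2899
M5
G0 X57.0444 Y34.8242
M3 S253
G1 X44.3958 Y37.7778 F2899
G1 X104.3958 Y48.7694 F2899
G1 X46.6351 Y52.2416 F2899
G1 X39.9657 Y40.9782 F2899
M5
G0 X130.6728 Y57.9919
M3 S253
G1 X29.5038 Y44.3080 F2899
G1 X120.4057 Y53.0140 F2899
G1 X113.7023 Y59.9953 F2899
G1 X99.0625 Y22.0961 F2899
M5
G0 X26.5003 Y17.1085
M3 S253
G1 X21.0985 Y16.9791 F2899
G1 X28.8377 Y21.3321 F2899
G1 X36.3841 Y27.4834 F2899
G1 X30.4039 Y32.7489 F2899
M5

viewBox `0 0 158.8191 66.9560` with mm width/height → 1 unit = 1 mm. Flip: y_m = 66.9560 − y_svg.

**Shape 1** — `<polygon>` regular polygon, stroke `#000000` → engrave (S253, F2899). Machine vertices: (58.2668,24.8712) → (54.6832,28.7051) → (54.8603,33.9501) → (58.6942,37.5337) → (63.9392,37.3566) → (67.5228,33.5227) → (67.3457,28.2777) → (63.5118,24.6941) → (58.2668,24.8712). Closed: final G1 returns to the first vertex.

**Shape 2** — `<polyline>` open polyline, stroke `#000000` → engrave (S253, F2899). Machine vertices: (57.0444,34.8242) → (44.3958,37.7778) → (104.3958,48.7694) → (46.6351,52.2416) → (39.9657,40.9782). Open path.

**Shape 3** — `<path>` open polyline, stroke `#000000` → engrave (S253, F2899). Machine vertices: (130.6728,57.9919) → (29.5038,44.3080) → (120.4057,53.0140) → (113.7023,59.9953) → (99.0625,22.0961). Open path.

**Shape 4** — `<path>` cubic bezier, stroke `#000000` → engrave (S253, F2899). Control points (SVG): P0=(26.5003,49.8475), P1=(4.6110,54.2013), P2=(53.3215,39.4442), P3=(30.4039,34.2071); sampled at t=k/4. Machine vertices: (26.5003,17.1085) → (21.0985,16.9791) → (28.8377,21.3321) → (36.3841,27.4834) → (30.4039,32.7489). Open path.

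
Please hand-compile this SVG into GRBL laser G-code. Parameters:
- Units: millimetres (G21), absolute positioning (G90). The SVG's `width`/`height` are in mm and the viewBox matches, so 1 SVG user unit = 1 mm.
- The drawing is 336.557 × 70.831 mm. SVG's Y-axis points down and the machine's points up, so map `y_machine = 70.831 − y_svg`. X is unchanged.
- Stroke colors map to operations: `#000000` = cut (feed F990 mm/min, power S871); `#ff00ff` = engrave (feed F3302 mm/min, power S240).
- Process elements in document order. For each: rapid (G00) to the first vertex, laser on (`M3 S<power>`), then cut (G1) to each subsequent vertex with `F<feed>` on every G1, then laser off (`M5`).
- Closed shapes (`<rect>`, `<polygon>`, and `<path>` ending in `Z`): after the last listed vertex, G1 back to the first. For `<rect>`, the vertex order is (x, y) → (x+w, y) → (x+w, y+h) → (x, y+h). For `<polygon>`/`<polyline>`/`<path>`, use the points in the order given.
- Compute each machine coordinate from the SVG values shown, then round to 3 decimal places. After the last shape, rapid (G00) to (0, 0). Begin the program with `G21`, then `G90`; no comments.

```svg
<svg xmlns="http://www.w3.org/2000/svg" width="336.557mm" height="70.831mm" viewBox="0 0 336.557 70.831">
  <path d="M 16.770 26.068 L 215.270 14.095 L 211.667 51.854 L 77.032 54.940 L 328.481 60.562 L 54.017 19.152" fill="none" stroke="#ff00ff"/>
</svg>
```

G21
G90
G00 X16.770 Y44.763
M3 S240
G1 X215.270 Y56.736 F3302
G1 X211.667 Y18.977 F3302
G1 X77.032 Y15.891 F3302
G1 X328.481 Y10.269 F3302
G1 X54.017 Y51.679 F3302
M5
G00 X0.000 Y0.000

Since the viewBox matches the mm dimensions, user units are millimetres directly. The only transform is the Y-flip y_m = 70.831 − y_svg.

Shape 1 is a open polyline drawn with `<path>`. Its stroke #ff00ff means engrave at S240, F3302. After flipping Y the toolpath is (16.770,44.763) → (215.270,56.736) → (211.667,18.977) → (77.032,15.891) → (328.481,10.269) → (54.017,51.679).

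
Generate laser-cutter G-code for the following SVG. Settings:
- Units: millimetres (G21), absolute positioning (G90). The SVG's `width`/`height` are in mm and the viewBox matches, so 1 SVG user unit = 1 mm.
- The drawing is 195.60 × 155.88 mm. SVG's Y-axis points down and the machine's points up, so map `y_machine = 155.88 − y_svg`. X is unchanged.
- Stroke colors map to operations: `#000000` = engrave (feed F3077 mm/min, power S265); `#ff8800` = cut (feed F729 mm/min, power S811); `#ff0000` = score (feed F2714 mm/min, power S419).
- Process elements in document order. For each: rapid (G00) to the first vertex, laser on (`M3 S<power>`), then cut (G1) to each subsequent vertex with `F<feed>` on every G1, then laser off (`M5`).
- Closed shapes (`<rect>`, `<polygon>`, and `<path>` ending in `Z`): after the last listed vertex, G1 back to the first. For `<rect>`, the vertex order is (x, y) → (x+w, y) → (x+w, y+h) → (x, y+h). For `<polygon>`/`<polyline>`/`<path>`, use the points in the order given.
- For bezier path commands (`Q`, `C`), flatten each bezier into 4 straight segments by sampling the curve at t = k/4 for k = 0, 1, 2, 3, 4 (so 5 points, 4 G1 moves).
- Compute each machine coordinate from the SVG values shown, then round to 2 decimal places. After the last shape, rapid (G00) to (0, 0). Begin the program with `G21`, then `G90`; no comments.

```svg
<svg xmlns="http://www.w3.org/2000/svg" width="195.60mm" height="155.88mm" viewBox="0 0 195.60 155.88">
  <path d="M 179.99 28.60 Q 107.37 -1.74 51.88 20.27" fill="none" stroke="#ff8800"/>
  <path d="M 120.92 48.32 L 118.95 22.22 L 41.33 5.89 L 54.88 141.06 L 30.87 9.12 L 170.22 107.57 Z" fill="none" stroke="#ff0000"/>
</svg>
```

1 u = 1 mm; y_m = 155.88 − y.

[1] `<path>` quadratic bezier, #ff8800→cut S811 F729: (179.99,127.28) → (144.75,139.18) → (111.65,144.53) → (80.70,143.34) → (51.88,135.61)

[2] `<path>` closed polygon, #ff0000→score S419 F2714: (120.92,107.56) → (118.95,133.66) → (41.33,149.99) → (54.88,14.82) → (30.87,146.76) → (170.22,48.31) → (120.92,107.56) (closed)

G21
G90
G00 X179.99 Y127.28
M3 S811
G1 X144.75 Y139.18 F729
G1 X111.65 Y144.53 F729
G1 X80.70 Y143.34 F729
G1 X51.88 Y135.61 F729
M5
G00 X120.92 Y107.56
M3 S419
G1 X118.95 Y133.66 F2714
G1 X41.33 Y149.99 F2714
G1 X54.88 Y14.82 F2714
G1 X30.87 Y146.76 F2714
G1 X170.22 Y48.31 F2714
G1 X120.92 Y107.56 F2714
M5
G00 X0.00 Y0.00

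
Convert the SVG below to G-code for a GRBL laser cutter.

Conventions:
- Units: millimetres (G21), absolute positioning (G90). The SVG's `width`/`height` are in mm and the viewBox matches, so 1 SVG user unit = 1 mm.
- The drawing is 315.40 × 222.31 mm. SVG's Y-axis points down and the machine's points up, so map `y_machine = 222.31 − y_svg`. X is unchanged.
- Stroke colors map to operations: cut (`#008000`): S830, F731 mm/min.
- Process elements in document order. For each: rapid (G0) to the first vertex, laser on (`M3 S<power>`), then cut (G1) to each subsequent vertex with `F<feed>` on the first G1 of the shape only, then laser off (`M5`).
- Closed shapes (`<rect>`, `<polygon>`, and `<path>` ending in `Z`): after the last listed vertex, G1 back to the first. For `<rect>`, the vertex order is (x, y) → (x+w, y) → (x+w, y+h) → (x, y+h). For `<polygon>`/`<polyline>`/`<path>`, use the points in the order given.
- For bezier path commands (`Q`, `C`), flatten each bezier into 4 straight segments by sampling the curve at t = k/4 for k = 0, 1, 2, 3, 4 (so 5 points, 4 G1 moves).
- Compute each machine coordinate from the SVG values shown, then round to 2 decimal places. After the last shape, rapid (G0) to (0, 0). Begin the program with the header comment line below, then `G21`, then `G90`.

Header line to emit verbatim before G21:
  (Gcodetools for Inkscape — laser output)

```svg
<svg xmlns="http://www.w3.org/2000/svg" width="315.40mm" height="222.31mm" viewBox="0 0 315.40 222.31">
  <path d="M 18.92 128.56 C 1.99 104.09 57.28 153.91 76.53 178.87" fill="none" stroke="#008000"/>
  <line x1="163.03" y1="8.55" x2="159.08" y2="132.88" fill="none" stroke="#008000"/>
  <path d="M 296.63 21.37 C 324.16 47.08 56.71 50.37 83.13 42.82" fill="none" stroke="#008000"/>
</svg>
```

(Gcodetools for Inkscape — laser output)
G21
G90
G0 X18.92 Y93.75
M3 S830
G1 X18.07 Y99.72 F731
G1 X34.16 Y87.13
G1 X57.03 Y65.27
G1 X76.53 Y43.44
M5
G0 X163.03 Y213.76
M3 S830
G1 X159.08 Y89.43 F731
M5
G0 X296.63 Y200.94
M3 S830
G1 X271.17 Y185.68 F731
G1 X190.30 Y177.74
G1 X109.21 Y176.04
G1 X83.13 Y179.49
M5
G0 X0.00 Y0.00

viewBox `0 0 315.40 222.31` with mm width/height → 1 unit = 1 mm. Flip: y_m = 222.31 − y_svg.

**Shape 1** — `<path>` cubic bezier, stroke `#008000` → cut (S830, F731). Control points (SVG): P0=(18.92,128.56), P1=(1.99,104.09), P2=(57.28,153.91), P3=(76.53,178.87); sampled at t=k/4. Machine vertices: (18.92,93.75) → (18.07,99.72) → (34.16,87.13) → (57.03,65.27) → (76.53,43.44). Open path.

**Shape 2** — `<line>` line segment, stroke `#008000` → cut (S830, F731). Machine vertices: (163.03,213.76) → (159.08,89.43). Open path.

**Shape 3** — `<path>` cubic bezier, stroke `#008000` → cut (S830, F731). Control points (SVG): P0=(296.63,21.37), P1=(324.16,47.08), P2=(56.71,50.37), P3=(83.13,42.82); sampled at t=k/4. Machine vertices: (296.63,200.94) → (271.17,185.68) → (190.30,177.74) → (109.21,176.04) → (83.13,179.49). Open path.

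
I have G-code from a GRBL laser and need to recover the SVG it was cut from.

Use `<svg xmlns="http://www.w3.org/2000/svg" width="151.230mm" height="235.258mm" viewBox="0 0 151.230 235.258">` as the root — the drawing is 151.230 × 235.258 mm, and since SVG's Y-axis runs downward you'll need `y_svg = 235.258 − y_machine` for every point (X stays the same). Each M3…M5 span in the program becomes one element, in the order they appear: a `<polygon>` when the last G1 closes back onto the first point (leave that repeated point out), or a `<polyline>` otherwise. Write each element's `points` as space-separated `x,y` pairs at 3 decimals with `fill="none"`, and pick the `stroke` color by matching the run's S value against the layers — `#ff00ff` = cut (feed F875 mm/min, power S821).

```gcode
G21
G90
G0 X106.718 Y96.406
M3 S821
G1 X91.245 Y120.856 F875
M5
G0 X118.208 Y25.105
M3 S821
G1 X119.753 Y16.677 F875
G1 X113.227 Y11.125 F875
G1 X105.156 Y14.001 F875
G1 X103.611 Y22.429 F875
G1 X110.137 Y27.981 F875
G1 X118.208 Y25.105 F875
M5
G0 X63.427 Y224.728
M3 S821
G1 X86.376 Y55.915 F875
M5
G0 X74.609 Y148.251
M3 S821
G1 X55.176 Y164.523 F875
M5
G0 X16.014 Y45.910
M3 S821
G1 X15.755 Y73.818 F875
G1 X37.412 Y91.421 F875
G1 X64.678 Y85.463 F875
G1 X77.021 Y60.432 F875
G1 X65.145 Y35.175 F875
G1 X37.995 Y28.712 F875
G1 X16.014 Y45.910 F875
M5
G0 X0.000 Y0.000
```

Each laser-on run becomes one SVG element. Flip Y back into SVG space with y_svg = 235.258 − y_machine. Every run uses S821, so all elements get stroke `#ff00ff` (cut).

Run 1: The run is open, so emit a `<polyline>` with points (Y-flipped): 106.718,138.852 91.245,114.402.

Run 2: The run returns to its start, so emit a `<polygon>` with points (Y-flipped): 118.208,210.153 119.753,218.581 113.227,224.133 105.156,221.257 103.611,212.829 110.137,207.277.

Run 3: The run is open, so emit a `<polyline>` with points (Y-flipped): 63.427,10.530 86.376,179.343.

Run 4: The run is open, so emit a `<polyline>` with points (Y-flipped): 74.609,87.007 55.176,70.735.

Run 5: The run returns to its start, so emit a `<polygon>` with points (Y-flipped): 16.014,189.348 15.755,161.440 37.412,143.837 64.678,149.795 77.021,174.826 65.145,200.083 37.995,206.546.

<svg xmlns="http://www.w3.org/2000/svg" width="151.230mm" height="235.258mm" viewBox="0 0 151.230 235.258">
  <polyline points="106.718,138.852 91.245,114.402" fill="none" stroke="#ff00ff"/>
  <polygon points="118.208,210.153 119.753,218.581 113.227,224.133 105.156,221.257 103.611,212.829 110.137,207.277" fill="none" stroke="#ff00ff"/>
  <polyline points="63.427,10.530 86.376,179.343" fill="none" stroke="#ff00ff"/>
  <polyline points="74.609,87.007 55.176,70.735" fill="none" stroke="#ff00ff"/>
  <polygon points="16.014,189.348 15.755,161.440 37.412,143.837 64.678,149.795 77.021,174.826 65.145,200.083 37.995,206.546" fill="none" stroke="#ff00ff"/>
</svg>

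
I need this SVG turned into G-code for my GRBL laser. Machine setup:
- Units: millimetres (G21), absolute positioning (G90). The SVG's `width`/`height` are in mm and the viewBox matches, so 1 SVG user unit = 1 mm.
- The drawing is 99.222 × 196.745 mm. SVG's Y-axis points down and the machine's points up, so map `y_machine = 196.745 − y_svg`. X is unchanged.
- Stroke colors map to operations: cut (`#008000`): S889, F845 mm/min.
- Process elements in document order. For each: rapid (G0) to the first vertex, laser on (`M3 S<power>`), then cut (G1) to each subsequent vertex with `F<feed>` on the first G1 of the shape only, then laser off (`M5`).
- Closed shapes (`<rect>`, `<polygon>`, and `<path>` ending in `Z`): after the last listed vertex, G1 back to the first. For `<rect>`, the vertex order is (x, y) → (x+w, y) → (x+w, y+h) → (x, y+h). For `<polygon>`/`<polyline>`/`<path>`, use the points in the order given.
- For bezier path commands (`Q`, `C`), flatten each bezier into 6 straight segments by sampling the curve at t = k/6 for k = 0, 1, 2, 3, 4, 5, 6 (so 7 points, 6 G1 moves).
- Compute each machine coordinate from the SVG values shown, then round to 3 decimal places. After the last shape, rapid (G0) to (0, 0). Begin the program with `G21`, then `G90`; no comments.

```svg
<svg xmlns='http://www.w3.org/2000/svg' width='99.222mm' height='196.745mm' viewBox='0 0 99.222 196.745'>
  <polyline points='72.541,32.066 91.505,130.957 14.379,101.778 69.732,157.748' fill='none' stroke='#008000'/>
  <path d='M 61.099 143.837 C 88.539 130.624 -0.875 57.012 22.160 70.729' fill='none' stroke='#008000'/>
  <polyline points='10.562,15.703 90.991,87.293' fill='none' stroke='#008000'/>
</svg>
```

Since the viewBox matches the mm dimensions, user units are millimetres directly. The only transform is the Y-flip y_m = 196.745 − y_svg.

Shape 1 is a open polyline drawn with `<polyline>`. Its stroke #008000 means cut at S889, F845. After flipping Y the toolpath is (72.541,164.679) → (91.505,65.788) → (14.379,94.967) → (69.732,38.997).

Shape 2 is a cubic bezier drawn with `<path>`. Its stroke #008000 means cut at S889, F845. After flipping Y the toolpath is (61.099,52.908) → (66.143,63.864) → (58.080,80.783) → (43.281,99.561) → (28.115,116.095) → (18.952,126.281) → (22.160,126.016).

Shape 3 is a line segment drawn with `<polyline>`. Its stroke #008000 means cut at S889, F845. After flipping Y the toolpath is (10.562,181.042) → (90.991,109.452).

G21
G90
G0 X72.541 Y164.679
M3 S889
G1 X91.505 Y65.788 F845
G1 X14.379 Y94.967
G1 X69.732 Y38.997
M5
G0 X61.099 Y52.908
M3 S889
G1 X66.143 Y63.864 F845
G1 X58.080 Y80.783
G1 X43.281 Y99.561
G1 X28.115 Y116.095
G1 X18.952 Y126.281
G1 X22.160 Y126.016
M5
G0 X10.562 Y181.042
M3 S889
G1 X90.991 Y109.452 F845
M5
G0 X0.000 Y0.000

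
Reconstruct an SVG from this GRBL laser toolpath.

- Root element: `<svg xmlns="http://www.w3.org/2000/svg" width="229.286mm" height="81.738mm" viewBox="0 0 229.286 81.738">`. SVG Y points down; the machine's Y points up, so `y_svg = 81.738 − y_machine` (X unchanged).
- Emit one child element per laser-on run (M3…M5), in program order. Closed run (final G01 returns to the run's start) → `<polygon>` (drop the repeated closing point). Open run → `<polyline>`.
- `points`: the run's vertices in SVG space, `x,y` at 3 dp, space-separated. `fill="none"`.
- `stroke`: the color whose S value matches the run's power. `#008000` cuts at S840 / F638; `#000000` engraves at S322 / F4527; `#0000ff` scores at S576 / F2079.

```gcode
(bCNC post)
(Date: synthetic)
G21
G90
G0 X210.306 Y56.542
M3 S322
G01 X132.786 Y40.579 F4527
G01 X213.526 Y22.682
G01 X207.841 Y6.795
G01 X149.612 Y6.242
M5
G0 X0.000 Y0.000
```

Each laser-on run becomes one SVG element. Flip Y back into SVG space with y_svg = 81.738 − y_machine. Every run uses S322, so all elements get stroke `#000000` (engrave).

Run 1: The run is open, so emit a `<polyline>` with points (Y-flipped): 210.306,25.196 132.786,41.159 213.526,59.056 207.841,74.943 149.612,75.496.

<svg xmlns="http://www.w3.org/2000/svg" width="229.286mm" height="81.738mm" viewBox="0 0 229.286 81.738">
  <polyline points="210.306,25.196 132.786,41.159 213.526,59.056 207.841,74.943 149.612,75.496" fill="none" stroke="#000000"/>
</svg>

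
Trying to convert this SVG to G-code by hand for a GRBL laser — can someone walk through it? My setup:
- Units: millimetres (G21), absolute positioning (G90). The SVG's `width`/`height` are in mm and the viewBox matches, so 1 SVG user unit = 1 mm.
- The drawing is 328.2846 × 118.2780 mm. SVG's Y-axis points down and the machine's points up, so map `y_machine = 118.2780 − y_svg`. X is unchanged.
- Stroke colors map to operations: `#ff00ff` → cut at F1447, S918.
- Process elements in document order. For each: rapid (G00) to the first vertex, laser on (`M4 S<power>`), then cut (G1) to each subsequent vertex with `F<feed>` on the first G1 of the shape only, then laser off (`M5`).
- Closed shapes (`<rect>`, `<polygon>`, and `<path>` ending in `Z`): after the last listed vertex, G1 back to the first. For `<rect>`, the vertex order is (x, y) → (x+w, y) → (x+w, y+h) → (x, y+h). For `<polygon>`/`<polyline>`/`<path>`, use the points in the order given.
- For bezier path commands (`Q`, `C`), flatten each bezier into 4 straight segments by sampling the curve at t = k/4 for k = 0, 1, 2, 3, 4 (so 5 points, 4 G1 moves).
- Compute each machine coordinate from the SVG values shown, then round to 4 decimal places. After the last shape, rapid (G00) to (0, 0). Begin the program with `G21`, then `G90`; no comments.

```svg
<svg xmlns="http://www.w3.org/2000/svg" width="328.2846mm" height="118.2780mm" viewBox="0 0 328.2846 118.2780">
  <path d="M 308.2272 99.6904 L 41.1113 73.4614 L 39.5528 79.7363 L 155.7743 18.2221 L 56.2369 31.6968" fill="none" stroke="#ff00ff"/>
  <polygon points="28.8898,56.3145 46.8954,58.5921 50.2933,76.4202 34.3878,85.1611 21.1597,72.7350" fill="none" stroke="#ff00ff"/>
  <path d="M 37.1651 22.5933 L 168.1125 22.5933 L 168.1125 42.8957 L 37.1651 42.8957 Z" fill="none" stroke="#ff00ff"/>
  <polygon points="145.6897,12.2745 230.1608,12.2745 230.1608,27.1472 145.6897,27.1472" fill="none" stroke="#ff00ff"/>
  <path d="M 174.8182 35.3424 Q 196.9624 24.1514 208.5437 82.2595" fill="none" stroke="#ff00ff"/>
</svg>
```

viewBox `0 0 328.2846 118.2780` with mm width/height → 1 unit = 1 mm. Flip: y_m = 118.2780 − y_svg.

**Shape 1** — `<path>` open polyline, stroke `#ff00ff` → cut (S918, F1447). Machine vertices: (308.2272,18.5876) → (41.1113,44.8166) → (39.5528,38.5417) → (155.7743,100.0559) → (56.2369,86.5812). Open path.

**Shape 2** — `<polygon>` regular polygon, stroke `#ff00ff` → cut (S918, F1447). Machine vertices: (28.8898,61.9635) → (46.8954,59.6859) → (50.2933,41.8578) → (34.3878,33.1169) → (21.1597,45.5430) → (28.8898,61.9635). Closed: final G1 returns to the first vertex.

**Shape 3** — `<path>` rectangle, stroke `#ff00ff` → cut (S918, F1447). Machine vertices: (37.1651,95.6847) → (168.1125,95.6847) → (168.1125,75.3823) → (37.1651,75.3823) → (37.1651,95.6847). Closed: final G1 returns to the first vertex.

**Shape 4** — `<polygon>` rectangle, stroke `#ff00ff` → cut (S918, F1447). Machine vertices: (145.6897,106.0035) → (230.1608,106.0035) → (230.1608,91.1308) → (145.6897,91.1308) → (145.6897,106.0035). Closed: final G1 returns to the first vertex.

**Shape 5** — `<path>` quadratic bezier, stroke `#ff00ff` → cut (S918, F1447). Control points (SVG): P0=(174.8182,35.3424), P1=(196.9624,24.1514), P2=(208.5437,82.2595); sampled at t=k/4. Machine vertices: (174.8182,82.9356) → (185.2301,84.1999) → (194.3217,76.8018) → (202.0929,60.7414) → (208.5437,36.0185). Open path.

G21
G90
G00 X308.2272 Y18.5876
M4 S918
G1 X41.1113 Y44.8166 F1447
G1 X39.5528 Y38.5417
G1 X155.7743 Y100.0559
G1 X56.2369 Y86.5812
M5
G00 X28.8898 Y61.9635
M4 S918
G1 X46.8954 Y59.6859 F1447
G1 X50.2933 Y41.8578
G1 X34.3878 Y33.1169
G1 X21.1597 Y45.5430
G1 X28.8898 Y61.9635
M5
G00 X37.1651 Y95.6847
M4 S918
G1 X168.1125 Y95.6847 F1447
G1 X168.1125 Y75.3823
G1 X37.1651 Y75.3823
G1 X37.1651 Y95.6847
M5
G00 X145.6897 Y106.0035
M4 S918
G1 X230.1608 Y106.0035 F1447
G1 X230.1608 Y91.1308
G1 X145.6897 Y91.1308
G1 X145.6897 Y106.0035
M5
G00 X174.8182 Y82.9356
M4 S918
G1 X185.2301 Y84.1999 F1447
G1 X194.3217 Y76.8018
G1 X202.0929 Y60.7414
G1 X208.5437 Y36.0185
M5
G00 X0.0000 Y0.0000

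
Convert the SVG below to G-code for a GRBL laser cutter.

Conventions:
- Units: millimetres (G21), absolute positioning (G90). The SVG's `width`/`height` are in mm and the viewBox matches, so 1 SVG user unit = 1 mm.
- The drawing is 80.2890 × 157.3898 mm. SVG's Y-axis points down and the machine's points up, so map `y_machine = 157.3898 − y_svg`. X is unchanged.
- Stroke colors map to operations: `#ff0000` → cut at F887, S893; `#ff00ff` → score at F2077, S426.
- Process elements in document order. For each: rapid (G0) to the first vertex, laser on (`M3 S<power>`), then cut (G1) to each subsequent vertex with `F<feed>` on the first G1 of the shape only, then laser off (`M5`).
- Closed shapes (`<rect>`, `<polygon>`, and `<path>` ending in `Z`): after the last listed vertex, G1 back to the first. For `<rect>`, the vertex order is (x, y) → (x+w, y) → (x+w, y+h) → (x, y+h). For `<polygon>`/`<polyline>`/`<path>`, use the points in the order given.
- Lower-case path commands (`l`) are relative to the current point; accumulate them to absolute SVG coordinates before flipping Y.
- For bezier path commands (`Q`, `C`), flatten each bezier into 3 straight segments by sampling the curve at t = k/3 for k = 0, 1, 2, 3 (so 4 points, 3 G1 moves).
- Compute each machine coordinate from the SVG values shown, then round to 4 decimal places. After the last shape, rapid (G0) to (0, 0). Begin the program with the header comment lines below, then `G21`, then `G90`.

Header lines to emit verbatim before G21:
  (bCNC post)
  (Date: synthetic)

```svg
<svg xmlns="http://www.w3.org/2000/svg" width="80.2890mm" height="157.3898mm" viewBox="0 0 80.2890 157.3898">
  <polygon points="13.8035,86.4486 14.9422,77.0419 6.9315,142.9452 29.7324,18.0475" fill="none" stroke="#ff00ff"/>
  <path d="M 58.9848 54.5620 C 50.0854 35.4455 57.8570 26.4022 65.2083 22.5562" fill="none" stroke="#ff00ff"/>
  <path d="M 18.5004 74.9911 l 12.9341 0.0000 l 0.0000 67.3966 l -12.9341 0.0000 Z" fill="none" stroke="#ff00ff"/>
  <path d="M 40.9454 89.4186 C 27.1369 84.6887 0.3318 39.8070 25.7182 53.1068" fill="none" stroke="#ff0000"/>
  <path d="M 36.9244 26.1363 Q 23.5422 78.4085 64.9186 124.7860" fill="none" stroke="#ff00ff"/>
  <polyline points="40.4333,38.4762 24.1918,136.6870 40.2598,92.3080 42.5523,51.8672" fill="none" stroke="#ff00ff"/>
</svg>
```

viewBox `0 0 80.2890 157.3898` with mm width/height → 1 unit = 1 mm. Flip: y_m = 157.3898 − y_svg.

**Shape 1** — `<polygon>` closed polygon, stroke `#ff00ff` → score (S426, F2077). Machine vertices: (13.8035,70.9412) → (14.9422,80.3479) → (6.9315,14.4446) → (29.7324,139.3423) → (13.8035,70.9412). Closed: final G1 returns to the first vertex.

**Shape 2** — `<path>` cubic bezier, stroke `#ff00ff` → score (S426, F2077). Control points (SVG): P0=(58.9848,54.5620), P1=(50.0854,35.4455), P2=(57.8570,26.4022), P3=(65.2083,22.5562); sampled at t=k/3. Machine vertices: (58.9848,102.8278) → (55.0094,118.7672) → (58.3499,129.0746) → (65.2083,134.8336). Open path.

**Shape 3** — `<path>` rectangle, stroke `#ff00ff` → score (S426, F2077). Machine vertices: (18.5004,82.3987) → (31.4345,82.3987) → (31.4345,15.0021) → (18.5004,15.0021) → (18.5004,82.3987). Closed: final G1 returns to the first vertex.

**Shape 4** — `<path>` cubic bezier, stroke `#ff0000` → cut (S893, F887). Control points (SVG): P0=(40.9454,89.4186), P1=(27.1369,84.6887), P2=(0.3318,39.8070), P3=(25.7182,53.1068); sampled at t=k/3. Machine vertices: (40.9454,67.9712) → (25.2191,82.4431) → (15.3146,101.8309) → (25.7182,104.2830). Open path.

**Shape 5** — `<path>` quadratic bezier, stroke `#ff00ff` → score (S426, F2077). Control points (SVG): P0=(36.9244,26.1363), P1=(23.5422,78.4085), P2=(64.9186,124.7860); sampled at t=k/3. Machine vertices: (36.9244,131.2535) → (34.0872,97.0603) → (43.4186,64.1771) → (64.9186,32.6038). Open path.

**Shape 6** — `<polyline>` open polyline, stroke `#ff00ff` → score (S426, F2077). Machine vertices: (40.4333,118.9136) → (24.1918,20.7028) → (40.2598,65.0818) → (42.5523,105.5226). Open path.

(bCNC post)
(Date: synthetic)
G21
G90
G0 X13.8035 Y70.9412
M3 S426
G1 X14.9422 Y80.3479 F2077
G1 X6.9315 Y14.4446
G1 X29.7324 Y139.3423
G1 X13.8035 Y70.9412
M5
G0 X58.9848 Y102.8278
M3 S426
G1 X55.0094 Y118.7672 F2077
G1 X58.3499 Y129.0746
G1 X65.2083 Y134.8336
M5
G0 X18.5004 Y82.3987
M3 S426
G1 X31.4345 Y82.3987 F2077
G1 X31.4345 Y15.0021
G1 X18.5004 Y15.0021
G1 X18.5004 Y82.3987
M5
G0 X40.9454 Y67.9712
M3 S893
G1 X25.2191 Y82.4431 F887
G1 X15.3146 Y101.8309
G1 X25.7182 Y104.2830
M5
G0 X36.9244 Y131.2535
M3 S426
G1 X34.0872 Y97.0603 F2077
G1 X43.4186 Y64.1771
G1 X64.9186 Y32.6038
M5
G0 X40.4333 Y118.9136
M3 S426
G1 X24.1918 Y20.7028 F2077
G1 X40.2598 Y65.0818
G1 X42.5523 Y105.5226
M5
G0 X0.0000 Y0.0000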